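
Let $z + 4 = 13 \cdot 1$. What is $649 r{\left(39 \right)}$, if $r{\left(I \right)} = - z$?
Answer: $-5841$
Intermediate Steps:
$z = 9$ ($z = -4 + 13 \cdot 1 = -4 + 13 = 9$)
$r{\left(I \right)} = -9$ ($r{\left(I \right)} = \left(-1\right) 9 = -9$)
$649 r{\left(39 \right)} = 649 \left(-9\right) = -5841$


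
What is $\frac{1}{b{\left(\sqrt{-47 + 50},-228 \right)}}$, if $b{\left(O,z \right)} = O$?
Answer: $\frac{\sqrt{3}}{3} \approx 0.57735$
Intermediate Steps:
$\frac{1}{b{\left(\sqrt{-47 + 50},-228 \right)}} = \frac{1}{\sqrt{-47 + 50}} = \frac{1}{\sqrt{3}} = \frac{\sqrt{3}}{3}$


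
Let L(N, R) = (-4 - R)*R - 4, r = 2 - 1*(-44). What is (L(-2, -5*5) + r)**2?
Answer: 233289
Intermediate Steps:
r = 46 (r = 2 + 44 = 46)
L(N, R) = -4 + R*(-4 - R) (L(N, R) = R*(-4 - R) - 4 = -4 + R*(-4 - R))
(L(-2, -5*5) + r)**2 = ((-4 - (-5*5)**2 - (-20)*5) + 46)**2 = ((-4 - 1*(-25)**2 - 4*(-25)) + 46)**2 = ((-4 - 1*625 + 100) + 46)**2 = ((-4 - 625 + 100) + 46)**2 = (-529 + 46)**2 = (-483)**2 = 233289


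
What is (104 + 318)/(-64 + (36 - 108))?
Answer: -211/68 ≈ -3.1029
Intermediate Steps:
(104 + 318)/(-64 + (36 - 108)) = 422/(-64 - 72) = 422/(-136) = 422*(-1/136) = -211/68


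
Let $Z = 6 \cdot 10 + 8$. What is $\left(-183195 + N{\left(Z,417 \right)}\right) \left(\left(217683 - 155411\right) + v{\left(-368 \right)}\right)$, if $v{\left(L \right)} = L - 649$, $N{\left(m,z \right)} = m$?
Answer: $-11217444385$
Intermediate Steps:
$Z = 68$ ($Z = 60 + 8 = 68$)
$v{\left(L \right)} = -649 + L$
$\left(-183195 + N{\left(Z,417 \right)}\right) \left(\left(217683 - 155411\right) + v{\left(-368 \right)}\right) = \left(-183195 + 68\right) \left(\left(217683 - 155411\right) - 1017\right) = - 183127 \left(\left(217683 - 155411\right) - 1017\right) = - 183127 \left(62272 - 1017\right) = \left(-183127\right) 61255 = -11217444385$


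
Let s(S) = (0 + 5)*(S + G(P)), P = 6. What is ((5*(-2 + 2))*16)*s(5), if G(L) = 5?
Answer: 0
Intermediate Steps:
s(S) = 25 + 5*S (s(S) = (0 + 5)*(S + 5) = 5*(5 + S) = 25 + 5*S)
((5*(-2 + 2))*16)*s(5) = ((5*(-2 + 2))*16)*(25 + 5*5) = ((5*0)*16)*(25 + 25) = (0*16)*50 = 0*50 = 0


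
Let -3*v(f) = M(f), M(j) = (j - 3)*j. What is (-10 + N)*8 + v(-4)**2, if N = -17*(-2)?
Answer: 2512/9 ≈ 279.11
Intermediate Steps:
M(j) = j*(-3 + j) (M(j) = (-3 + j)*j = j*(-3 + j))
N = 34
v(f) = -f*(-3 + f)/3
(-10 + N)*8 + v(-4)**2 = (-10 + 34)*8 + ((1/3)*(-4)*(3 - 1*(-4)))**2 = 24*8 + ((1/3)*(-4)*(3 + 4))**2 = 192 + ((1/3)*(-4)*7)**2 = 192 + (-28/3)**2 = 192 + 784/9 = 2512/9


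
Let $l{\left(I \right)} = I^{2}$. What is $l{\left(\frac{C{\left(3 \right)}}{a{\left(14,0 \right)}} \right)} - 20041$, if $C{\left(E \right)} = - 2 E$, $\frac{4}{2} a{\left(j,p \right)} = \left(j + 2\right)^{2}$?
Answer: $- \frac{82087927}{4096} \approx -20041.0$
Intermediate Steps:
$a{\left(j,p \right)} = \frac{\left(2 + j\right)^{2}}{2}$ ($a{\left(j,p \right)} = \frac{\left(j + 2\right)^{2}}{2} = \frac{\left(2 + j\right)^{2}}{2}$)
$l{\left(\frac{C{\left(3 \right)}}{a{\left(14,0 \right)}} \right)} - 20041 = \left(\frac{\left(-2\right) 3}{\frac{1}{2} \left(2 + 14\right)^{2}}\right)^{2} - 20041 = \left(- \frac{6}{\frac{1}{2} \cdot 16^{2}}\right)^{2} - 20041 = \left(- \frac{6}{\frac{1}{2} \cdot 256}\right)^{2} - 20041 = \left(- \frac{6}{128}\right)^{2} - 20041 = \left(\left(-6\right) \frac{1}{128}\right)^{2} - 20041 = \left(- \frac{3}{64}\right)^{2} - 20041 = \frac{9}{4096} - 20041 = - \frac{82087927}{4096}$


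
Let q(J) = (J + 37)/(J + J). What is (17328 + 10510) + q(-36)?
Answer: 2004335/72 ≈ 27838.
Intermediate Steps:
q(J) = (37 + J)/(2*J) (q(J) = (37 + J)/((2*J)) = (37 + J)*(1/(2*J)) = (37 + J)/(2*J))
(17328 + 10510) + q(-36) = (17328 + 10510) + (1/2)*(37 - 36)/(-36) = 27838 + (1/2)*(-1/36)*1 = 27838 - 1/72 = 2004335/72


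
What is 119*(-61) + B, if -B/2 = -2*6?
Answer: -7235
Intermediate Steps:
B = 24 (B = -(-4)*6 = -2*(-12) = 24)
119*(-61) + B = 119*(-61) + 24 = -7259 + 24 = -7235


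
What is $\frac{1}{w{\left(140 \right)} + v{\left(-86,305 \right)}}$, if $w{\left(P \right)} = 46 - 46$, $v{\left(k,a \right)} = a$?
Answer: $\frac{1}{305} \approx 0.0032787$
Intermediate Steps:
$w{\left(P \right)} = 0$
$\frac{1}{w{\left(140 \right)} + v{\left(-86,305 \right)}} = \frac{1}{0 + 305} = \frac{1}{305}$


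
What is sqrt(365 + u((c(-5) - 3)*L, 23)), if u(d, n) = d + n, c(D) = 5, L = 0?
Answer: 2*sqrt(97) ≈ 19.698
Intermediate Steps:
sqrt(365 + u((c(-5) - 3)*L, 23)) = sqrt(365 + ((5 - 3)*0 + 23)) = sqrt(365 + (2*0 + 23)) = sqrt(365 + (0 + 23)) = sqrt(365 + 23) = sqrt(388) = 2*sqrt(97)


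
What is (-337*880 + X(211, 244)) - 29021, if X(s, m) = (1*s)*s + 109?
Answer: -280951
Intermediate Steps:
X(s, m) = 109 + s² (X(s, m) = s*s + 109 = s² + 109 = 109 + s²)
(-337*880 + X(211, 244)) - 29021 = (-337*880 + (109 + 211²)) - 29021 = (-296560 + (109 + 44521)) - 29021 = (-296560 + 44630) - 29021 = -251930 - 29021 = -280951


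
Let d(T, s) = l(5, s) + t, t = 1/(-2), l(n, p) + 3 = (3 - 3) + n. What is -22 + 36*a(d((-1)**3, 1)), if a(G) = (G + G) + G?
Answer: 140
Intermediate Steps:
l(n, p) = -3 + n (l(n, p) = -3 + ((3 - 3) + n) = -3 + (0 + n) = -3 + n)
t = -1/2 (t = 1*(-1/2) = -1/2 ≈ -0.50000)
d(T, s) = 3/2 (d(T, s) = (-3 + 5) - 1/2 = 2 - 1/2 = 3/2)
a(G) = 3*G (a(G) = 2*G + G = 3*G)
-22 + 36*a(d((-1)**3, 1)) = -22 + 36*(3*(3/2)) = -22 + 36*(9/2) = -22 + 162 = 140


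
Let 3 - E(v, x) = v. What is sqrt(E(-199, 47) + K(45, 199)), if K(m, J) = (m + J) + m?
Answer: sqrt(491) ≈ 22.159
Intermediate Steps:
K(m, J) = J + 2*m (K(m, J) = (J + m) + m = J + 2*m)
E(v, x) = 3 - v
sqrt(E(-199, 47) + K(45, 199)) = sqrt((3 - 1*(-199)) + (199 + 2*45)) = sqrt((3 + 199) + (199 + 90)) = sqrt(202 + 289) = sqrt(491)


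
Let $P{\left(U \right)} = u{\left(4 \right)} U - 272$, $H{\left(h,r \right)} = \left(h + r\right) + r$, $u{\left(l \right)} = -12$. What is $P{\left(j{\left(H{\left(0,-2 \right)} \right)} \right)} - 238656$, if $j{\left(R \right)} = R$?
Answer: $-238880$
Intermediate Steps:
$H{\left(h,r \right)} = h + 2 r$
$P{\left(U \right)} = -272 - 12 U$ ($P{\left(U \right)} = - 12 U - 272 = -272 - 12 U$)
$P{\left(j{\left(H{\left(0,-2 \right)} \right)} \right)} - 238656 = \left(-272 - 12 \left(0 + 2 \left(-2\right)\right)\right) - 238656 = \left(-272 - 12 \left(0 - 4\right)\right) - 238656 = \left(-272 - -48\right) - 238656 = \left(-272 + 48\right) - 238656 = -224 - 238656 = -238880$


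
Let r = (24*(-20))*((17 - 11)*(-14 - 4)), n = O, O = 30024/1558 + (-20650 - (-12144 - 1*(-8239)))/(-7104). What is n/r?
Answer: 119689603/286883389440 ≈ 0.00041721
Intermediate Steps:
O = 119689603/5534016 (O = 30024*(1/1558) + (-20650 - (-12144 + 8239))*(-1/7104) = 15012/779 + (-20650 - 1*(-3905))*(-1/7104) = 15012/779 + (-20650 + 3905)*(-1/7104) = 15012/779 - 16745*(-1/7104) = 15012/779 + 16745/7104 = 119689603/5534016 ≈ 21.628)
n = 119689603/5534016 ≈ 21.628
r = 51840 (r = -2880*(-18) = -480*(-108) = 51840)
n/r = (119689603/5534016)/51840 = (119689603/5534016)*(1/51840) = 119689603/286883389440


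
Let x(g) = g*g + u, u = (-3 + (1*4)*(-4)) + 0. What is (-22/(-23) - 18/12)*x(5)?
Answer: -75/23 ≈ -3.2609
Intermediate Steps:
u = -19 (u = (-3 + 4*(-4)) + 0 = (-3 - 16) + 0 = -19 + 0 = -19)
x(g) = -19 + g² (x(g) = g*g - 19 = g² - 19 = -19 + g²)
(-22/(-23) - 18/12)*x(5) = (-22/(-23) - 18/12)*(-19 + 5²) = (-22*(-1/23) - 18*1/12)*(-19 + 25) = (22/23 - 3/2)*6 = -25/46*6 = -75/23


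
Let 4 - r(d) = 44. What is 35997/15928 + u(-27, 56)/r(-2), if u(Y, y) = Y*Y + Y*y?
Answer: 869469/39820 ≈ 21.835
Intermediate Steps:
u(Y, y) = Y² + Y*y
r(d) = -40 (r(d) = 4 - 1*44 = 4 - 44 = -40)
35997/15928 + u(-27, 56)/r(-2) = 35997/15928 - 27*(-27 + 56)/(-40) = 35997*(1/15928) - 27*29*(-1/40) = 35997/15928 - 783*(-1/40) = 35997/15928 + 783/40 = 869469/39820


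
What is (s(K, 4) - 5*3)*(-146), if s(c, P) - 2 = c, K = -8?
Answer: 3066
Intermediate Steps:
s(c, P) = 2 + c
(s(K, 4) - 5*3)*(-146) = ((2 - 8) - 5*3)*(-146) = (-6 - 15)*(-146) = -21*(-146) = 3066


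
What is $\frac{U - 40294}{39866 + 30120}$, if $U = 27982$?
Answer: $- \frac{6156}{34993} \approx -0.17592$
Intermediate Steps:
$\frac{U - 40294}{39866 + 30120} = \frac{27982 - 40294}{39866 + 30120} = - \frac{12312}{69986} = \left(-12312\right) \frac{1}{69986} = - \frac{6156}{34993}$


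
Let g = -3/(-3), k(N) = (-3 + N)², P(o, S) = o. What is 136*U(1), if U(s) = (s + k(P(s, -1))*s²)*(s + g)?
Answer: 1360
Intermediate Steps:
g = 1 (g = -3*(-⅓) = 1)
U(s) = (1 + s)*(s + s²*(-3 + s)²) (U(s) = (s + (-3 + s)²*s²)*(s + 1) = (s + s²*(-3 + s)²)*(1 + s) = (1 + s)*(s + s²*(-3 + s)²))
136*U(1) = 136*(1*(1 + 1 + 1*(-3 + 1)² + 1²*(-3 + 1)²)) = 136*(1*(1 + 1 + 1*(-2)² + 1*(-2)²)) = 136*(1*(1 + 1 + 1*4 + 1*4)) = 136*(1*(1 + 1 + 4 + 4)) = 136*(1*10) = 136*10 = 1360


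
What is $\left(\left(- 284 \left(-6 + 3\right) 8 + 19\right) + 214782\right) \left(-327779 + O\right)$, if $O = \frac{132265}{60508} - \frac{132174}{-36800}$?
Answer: $- \frac{2888345437105844881}{39762400} \approx -7.264 \cdot 10^{10}$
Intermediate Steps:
$O = \frac{229731007}{39762400}$ ($O = 132265 \cdot \frac{1}{60508} - - \frac{66087}{18400} = \frac{18895}{8644} + \frac{66087}{18400} = \frac{229731007}{39762400} \approx 5.7776$)
$\left(\left(- 284 \left(-6 + 3\right) 8 + 19\right) + 214782\right) \left(-327779 + O\right) = \left(\left(- 284 \left(-6 + 3\right) 8 + 19\right) + 214782\right) \left(-327779 + \frac{229731007}{39762400}\right) = \left(\left(- 284 \left(\left(-3\right) 8\right) + 19\right) + 214782\right) \left(- \frac{13033049978593}{39762400}\right) = \left(\left(\left(-284\right) \left(-24\right) + 19\right) + 214782\right) \left(- \frac{13033049978593}{39762400}\right) = \left(\left(6816 + 19\right) + 214782\right) \left(- \frac{13033049978593}{39762400}\right) = \left(6835 + 214782\right) \left(- \frac{13033049978593}{39762400}\right) = 221617 \left(- \frac{13033049978593}{39762400}\right) = - \frac{2888345437105844881}{39762400}$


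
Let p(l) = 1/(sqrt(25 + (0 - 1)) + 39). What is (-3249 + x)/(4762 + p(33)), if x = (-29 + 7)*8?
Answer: -4883195805/6789461501 - 1370*sqrt(6)/6789461501 ≈ -0.71923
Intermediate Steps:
x = -176 (x = -22*8 = -176)
p(l) = 1/(39 + 2*sqrt(6)) (p(l) = 1/(sqrt(25 - 1) + 39) = 1/(sqrt(24) + 39) = 1/(2*sqrt(6) + 39) = 1/(39 + 2*sqrt(6)))
(-3249 + x)/(4762 + p(33)) = (-3249 - 176)/(4762 + (13/499 - 2*sqrt(6)/1497)) = -3425/(2376251/499 - 2*sqrt(6)/1497)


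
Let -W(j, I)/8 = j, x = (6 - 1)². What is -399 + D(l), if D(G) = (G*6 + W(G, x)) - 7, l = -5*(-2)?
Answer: -426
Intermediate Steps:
l = 10
x = 25 (x = 5² = 25)
W(j, I) = -8*j
D(G) = -7 - 2*G (D(G) = (G*6 - 8*G) - 7 = (6*G - 8*G) - 7 = -2*G - 7 = -7 - 2*G)
-399 + D(l) = -399 + (-7 - 2*10) = -399 + (-7 - 20) = -399 - 27 = -426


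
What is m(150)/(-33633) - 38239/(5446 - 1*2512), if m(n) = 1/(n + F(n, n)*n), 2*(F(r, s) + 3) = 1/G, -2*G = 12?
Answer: -89311963723/6852723750 ≈ -13.033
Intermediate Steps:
G = -6 (G = -1/2*12 = -6)
F(r, s) = -37/12 (F(r, s) = -3 + (1/2)/(-6) = -3 + (1/2)*(-1/6) = -3 - 1/12 = -37/12)
m(n) = -12/(25*n) (m(n) = 1/(n - 37*n/12) = 1/(-25*n/12) = -12/(25*n))
m(150)/(-33633) - 38239/(5446 - 1*2512) = -12/25/150/(-33633) - 38239/(5446 - 1*2512) = -12/25*1/150*(-1/33633) - 38239/(5446 - 2512) = -2/625*(-1/33633) - 38239/2934 = 2/21020625 - 38239*1/2934 = 2/21020625 - 38239/2934 = -89311963723/6852723750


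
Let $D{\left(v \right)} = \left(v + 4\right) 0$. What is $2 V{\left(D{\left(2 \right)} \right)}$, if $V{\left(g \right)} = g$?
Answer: $0$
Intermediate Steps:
$D{\left(v \right)} = 0$ ($D{\left(v \right)} = \left(4 + v\right) 0 = 0$)
$2 V{\left(D{\left(2 \right)} \right)} = 2 \cdot 0 = 0$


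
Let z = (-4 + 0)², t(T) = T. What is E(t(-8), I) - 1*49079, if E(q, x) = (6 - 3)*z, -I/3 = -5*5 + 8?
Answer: -49031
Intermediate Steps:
z = 16 (z = (-4)² = 16)
I = 51 (I = -3*(-5*5 + 8) = -3*(-25 + 8) = -3*(-17) = 51)
E(q, x) = 48 (E(q, x) = (6 - 3)*16 = 3*16 = 48)
E(t(-8), I) - 1*49079 = 48 - 1*49079 = 48 - 49079 = -49031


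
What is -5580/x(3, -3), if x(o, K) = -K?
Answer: -1860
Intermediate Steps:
-5580/x(3, -3) = -5580/(-1*(-3)) = -5580/3 = (1/3)*(-5580) = -1860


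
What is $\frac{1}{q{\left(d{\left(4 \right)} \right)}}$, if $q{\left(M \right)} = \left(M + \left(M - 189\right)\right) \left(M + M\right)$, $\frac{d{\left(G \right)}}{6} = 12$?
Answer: $- \frac{1}{6480} \approx -0.00015432$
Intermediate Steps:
$d{\left(G \right)} = 72$ ($d{\left(G \right)} = 6 \cdot 12 = 72$)
$q{\left(M \right)} = 2 M \left(-189 + 2 M\right)$ ($q{\left(M \right)} = \left(M + \left(-189 + M\right)\right) 2 M = \left(-189 + 2 M\right) 2 M = 2 M \left(-189 + 2 M\right)$)
$\frac{1}{q{\left(d{\left(4 \right)} \right)}} = \frac{1}{2 \cdot 72 \left(-189 + 2 \cdot 72\right)} = \frac{1}{2 \cdot 72 \left(-189 + 144\right)} = \frac{1}{2 \cdot 72 \left(-45\right)} = \frac{1}{-6480} = - \frac{1}{6480}$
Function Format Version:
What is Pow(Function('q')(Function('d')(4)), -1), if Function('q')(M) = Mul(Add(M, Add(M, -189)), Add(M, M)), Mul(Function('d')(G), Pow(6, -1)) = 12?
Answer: Rational(-1, 6480) ≈ -0.00015432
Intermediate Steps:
Function('d')(G) = 72 (Function('d')(G) = Mul(6, 12) = 72)
Function('q')(M) = Mul(2, M, Add(-189, Mul(2, M))) (Function('q')(M) = Mul(Add(M, Add(-189, M)), Mul(2, M)) = Mul(Add(-189, Mul(2, M)), Mul(2, M)) = Mul(2, M, Add(-189, Mul(2, M))))
Pow(Function('q')(Function('d')(4)), -1) = Pow(Mul(2, 72, Add(-189, Mul(2, 72))), -1) = Pow(Mul(2, 72, Add(-189, 144)), -1) = Pow(Mul(2, 72, -45), -1) = Pow(-6480, -1) = Rational(-1, 6480)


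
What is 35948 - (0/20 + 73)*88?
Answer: 29524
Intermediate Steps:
35948 - (0/20 + 73)*88 = 35948 - (0*(1/20) + 73)*88 = 35948 - (0 + 73)*88 = 35948 - 73*88 = 35948 - 1*6424 = 35948 - 6424 = 29524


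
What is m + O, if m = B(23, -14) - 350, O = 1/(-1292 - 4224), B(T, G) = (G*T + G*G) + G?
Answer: -2702841/5516 ≈ -490.00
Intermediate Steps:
B(T, G) = G + G² + G*T (B(T, G) = (G*T + G²) + G = (G² + G*T) + G = G + G² + G*T)
O = -1/5516 (O = 1/(-5516) = -1/5516 ≈ -0.00018129)
m = -490 (m = -14*(1 - 14 + 23) - 350 = -14*10 - 350 = -140 - 350 = -490)
m + O = -490 - 1/5516 = -2702841/5516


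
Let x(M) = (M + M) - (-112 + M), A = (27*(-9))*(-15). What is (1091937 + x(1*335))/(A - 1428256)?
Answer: -1092384/1424611 ≈ -0.76679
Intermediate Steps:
A = 3645 (A = -243*(-15) = 3645)
x(M) = 112 + M (x(M) = 2*M + (112 - M) = 112 + M)
(1091937 + x(1*335))/(A - 1428256) = (1091937 + (112 + 1*335))/(3645 - 1428256) = (1091937 + (112 + 335))/(-1424611) = (1091937 + 447)*(-1/1424611) = 1092384*(-1/1424611) = -1092384/1424611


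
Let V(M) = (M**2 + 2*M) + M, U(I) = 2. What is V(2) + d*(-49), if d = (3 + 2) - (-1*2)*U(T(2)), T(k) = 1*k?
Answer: -431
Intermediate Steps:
T(k) = k
V(M) = M**2 + 3*M
d = 9 (d = (3 + 2) - (-1*2)*2 = 5 - (-2)*2 = 5 - 1*(-4) = 5 + 4 = 9)
V(2) + d*(-49) = 2*(3 + 2) + 9*(-49) = 2*5 - 441 = 10 - 441 = -431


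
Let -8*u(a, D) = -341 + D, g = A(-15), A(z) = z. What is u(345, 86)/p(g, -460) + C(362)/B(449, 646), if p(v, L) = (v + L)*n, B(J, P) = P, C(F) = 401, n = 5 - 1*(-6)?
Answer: 87353/142120 ≈ 0.61464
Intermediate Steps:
n = 11 (n = 5 + 6 = 11)
g = -15
u(a, D) = 341/8 - D/8 (u(a, D) = -(-341 + D)/8 = 341/8 - D/8)
p(v, L) = 11*L + 11*v (p(v, L) = (v + L)*11 = (L + v)*11 = 11*L + 11*v)
u(345, 86)/p(g, -460) + C(362)/B(449, 646) = (341/8 - 1/8*86)/(11*(-460) + 11*(-15)) + 401/646 = (341/8 - 43/4)/(-5060 - 165) + 401*(1/646) = (255/8)/(-5225) + 401/646 = (255/8)*(-1/5225) + 401/646 = -51/8360 + 401/646 = 87353/142120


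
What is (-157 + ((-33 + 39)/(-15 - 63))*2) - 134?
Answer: -3785/13 ≈ -291.15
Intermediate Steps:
(-157 + ((-33 + 39)/(-15 - 63))*2) - 134 = (-157 + (6/(-78))*2) - 134 = (-157 + (6*(-1/78))*2) - 134 = (-157 - 1/13*2) - 134 = (-157 - 2/13) - 134 = -2043/13 - 134 = -3785/13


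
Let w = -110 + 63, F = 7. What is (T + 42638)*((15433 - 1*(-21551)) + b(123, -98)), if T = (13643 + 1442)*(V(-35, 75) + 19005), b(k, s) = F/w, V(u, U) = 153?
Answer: 502423035081388/47 ≈ 1.0690e+13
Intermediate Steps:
w = -47
b(k, s) = -7/47 (b(k, s) = 7/(-47) = 7*(-1/47) = -7/47)
T = 288998430 (T = (13643 + 1442)*(153 + 19005) = 15085*19158 = 288998430)
(T + 42638)*((15433 - 1*(-21551)) + b(123, -98)) = (288998430 + 42638)*((15433 - 1*(-21551)) - 7/47) = 289041068*((15433 + 21551) - 7/47) = 289041068*(36984 - 7/47) = 289041068*(1738241/47) = 502423035081388/47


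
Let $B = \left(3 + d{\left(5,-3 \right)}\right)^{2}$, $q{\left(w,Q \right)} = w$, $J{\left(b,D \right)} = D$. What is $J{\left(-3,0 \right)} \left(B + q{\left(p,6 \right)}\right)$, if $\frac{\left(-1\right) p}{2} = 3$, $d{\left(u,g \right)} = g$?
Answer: $0$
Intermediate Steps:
$p = -6$ ($p = \left(-2\right) 3 = -6$)
$B = 0$ ($B = \left(3 - 3\right)^{2} = 0^{2} = 0$)
$J{\left(-3,0 \right)} \left(B + q{\left(p,6 \right)}\right) = 0 \left(0 - 6\right) = 0 \left(-6\right) = 0$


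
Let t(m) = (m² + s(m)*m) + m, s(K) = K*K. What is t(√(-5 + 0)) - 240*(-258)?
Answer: 61915 - 4*I*√5 ≈ 61915.0 - 8.9443*I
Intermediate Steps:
s(K) = K²
t(m) = m + m² + m³ (t(m) = (m² + m²*m) + m = (m² + m³) + m = m + m² + m³)
t(√(-5 + 0)) - 240*(-258) = √(-5 + 0)*(1 + √(-5 + 0) + (√(-5 + 0))²) - 240*(-258) = √(-5)*(1 + √(-5) + (√(-5))²) + 61920 = (I*√5)*(1 + I*√5 + (I*√5)²) + 61920 = (I*√5)*(1 + I*√5 - 5) + 61920 = (I*√5)*(-4 + I*√5) + 61920 = I*√5*(-4 + I*√5) + 61920 = 61920 + I*√5*(-4 + I*√5)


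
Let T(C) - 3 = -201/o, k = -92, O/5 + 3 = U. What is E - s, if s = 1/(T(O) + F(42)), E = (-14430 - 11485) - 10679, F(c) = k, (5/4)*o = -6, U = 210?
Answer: -13795930/377 ≈ -36594.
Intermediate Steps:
o = -24/5 (o = (4/5)*(-6) = -24/5 ≈ -4.8000)
O = 1035 (O = -15 + 5*210 = -15 + 1050 = 1035)
T(C) = 359/8 (T(C) = 3 - 201/(-24/5) = 3 - 201*(-5/24) = 3 + 335/8 = 359/8)
F(c) = -92
E = -36594 (E = -25915 - 10679 = -36594)
s = -8/377 (s = 1/(359/8 - 92) = 1/(-377/8) = -8/377 ≈ -0.021220)
E - s = -36594 - 1*(-8/377) = -36594 + 8/377 = -13795930/377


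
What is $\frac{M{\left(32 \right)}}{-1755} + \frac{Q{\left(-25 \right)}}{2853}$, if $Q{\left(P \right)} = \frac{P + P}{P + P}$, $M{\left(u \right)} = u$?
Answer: $- \frac{9949}{556335} \approx -0.017883$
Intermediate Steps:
$Q{\left(P \right)} = 1$ ($Q{\left(P \right)} = \frac{2 P}{2 P} = 2 P \frac{1}{2 P} = 1$)
$\frac{M{\left(32 \right)}}{-1755} + \frac{Q{\left(-25 \right)}}{2853} = \frac{32}{-1755} + 1 \cdot \frac{1}{2853} = 32 \left(- \frac{1}{1755}\right) + 1 \cdot \frac{1}{2853} = - \frac{32}{1755} + \frac{1}{2853} = - \frac{9949}{556335}$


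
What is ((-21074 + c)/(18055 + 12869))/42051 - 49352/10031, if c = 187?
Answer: -64176816157145/13044163178844 ≈ -4.9200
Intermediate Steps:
((-21074 + c)/(18055 + 12869))/42051 - 49352/10031 = ((-21074 + 187)/(18055 + 12869))/42051 - 49352/10031 = -20887/30924*(1/42051) - 49352*1/10031 = -20887*1/30924*(1/42051) - 49352/10031 = -20887/30924*1/42051 - 49352/10031 = -20887/1300385124 - 49352/10031 = -64176816157145/13044163178844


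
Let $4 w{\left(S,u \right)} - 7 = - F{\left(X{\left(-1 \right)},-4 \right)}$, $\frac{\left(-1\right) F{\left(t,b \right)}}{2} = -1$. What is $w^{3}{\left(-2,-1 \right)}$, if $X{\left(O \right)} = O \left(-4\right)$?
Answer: $\frac{125}{64} \approx 1.9531$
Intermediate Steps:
$X{\left(O \right)} = - 4 O$
$F{\left(t,b \right)} = 2$ ($F{\left(t,b \right)} = \left(-2\right) \left(-1\right) = 2$)
$w{\left(S,u \right)} = \frac{5}{4}$ ($w{\left(S,u \right)} = \frac{7}{4} + \frac{\left(-1\right) 2}{4} = \frac{7}{4} + \frac{1}{4} \left(-2\right) = \frac{7}{4} - \frac{1}{2} = \frac{5}{4}$)
$w^{3}{\left(-2,-1 \right)} = \left(\frac{5}{4}\right)^{3} = \frac{125}{64}$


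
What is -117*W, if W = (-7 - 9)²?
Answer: -29952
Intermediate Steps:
W = 256 (W = (-16)² = 256)
-117*W = -117*256 = -29952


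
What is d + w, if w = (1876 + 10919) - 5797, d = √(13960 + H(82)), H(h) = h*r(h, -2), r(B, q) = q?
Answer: 6998 + 2*√3449 ≈ 7115.5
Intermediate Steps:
H(h) = -2*h (H(h) = h*(-2) = -2*h)
d = 2*√3449 (d = √(13960 - 2*82) = √(13960 - 164) = √13796 = 2*√3449 ≈ 117.46)
w = 6998 (w = 12795 - 5797 = 6998)
d + w = 2*√3449 + 6998 = 6998 + 2*√3449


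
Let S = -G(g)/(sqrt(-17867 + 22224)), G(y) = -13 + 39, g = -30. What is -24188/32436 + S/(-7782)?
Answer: -6047/8109 + 13*sqrt(4357)/16953087 ≈ -0.74566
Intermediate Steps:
G(y) = 26
S = -26*sqrt(4357)/4357 (S = -26/(sqrt(-17867 + 22224)) = -26/(sqrt(4357)) = -26*sqrt(4357)/4357 ≈ -0.39389)
-24188/32436 + S/(-7782) = -24188/32436 - 26*sqrt(4357)/4357/(-7782) = -24188*1/32436 - 26*sqrt(4357)/4357*(-1/7782) = -6047/8109 + 13*sqrt(4357)/16953087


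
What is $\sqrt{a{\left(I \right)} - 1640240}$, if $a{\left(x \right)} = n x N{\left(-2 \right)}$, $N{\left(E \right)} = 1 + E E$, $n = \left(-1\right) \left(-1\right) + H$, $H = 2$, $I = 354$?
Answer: $i \sqrt{1634930} \approx 1278.6 i$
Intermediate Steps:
$n = 3$ ($n = \left(-1\right) \left(-1\right) + 2 = 1 + 2 = 3$)
$N{\left(E \right)} = 1 + E^{2}$
$a{\left(x \right)} = 15 x$ ($a{\left(x \right)} = 3 x \left(1 + \left(-2\right)^{2}\right) = 3 x \left(1 + 4\right) = 3 x 5 = 15 x$)
$\sqrt{a{\left(I \right)} - 1640240} = \sqrt{15 \cdot 354 - 1640240} = \sqrt{5310 - 1640240} = \sqrt{-1634930} = i \sqrt{1634930}$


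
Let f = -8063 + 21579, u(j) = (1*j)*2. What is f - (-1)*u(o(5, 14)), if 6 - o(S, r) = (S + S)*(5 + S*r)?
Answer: 12028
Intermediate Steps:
o(S, r) = 6 - 2*S*(5 + S*r) (o(S, r) = 6 - (S + S)*(5 + S*r) = 6 - 2*S*(5 + S*r))
u(j) = 2*j (u(j) = j*2 = 2*j)
f = 13516
f - (-1)*u(o(5, 14)) = 13516 - (-1)*2*(6 - 10*5 - 2*14*5²) = 13516 - (-1)*2*(6 - 50 - 2*14*25) = 13516 - (-1)*2*(6 - 50 - 700) = 13516 - (-1)*2*(-744) = 13516 - (-1)*(-1488) = 13516 - 1*1488 = 13516 - 1488 = 12028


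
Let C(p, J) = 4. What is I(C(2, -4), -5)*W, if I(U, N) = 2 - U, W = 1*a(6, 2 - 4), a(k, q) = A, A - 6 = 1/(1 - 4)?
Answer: -34/3 ≈ -11.333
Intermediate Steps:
A = 17/3 (A = 6 + 1/(1 - 4) = 6 + 1/(-3) = 6 - ⅓ = 17/3 ≈ 5.6667)
a(k, q) = 17/3
W = 17/3 (W = 1*(17/3) = 17/3 ≈ 5.6667)
I(C(2, -4), -5)*W = (2 - 1*4)*(17/3) = (2 - 4)*(17/3) = -2*17/3 = -34/3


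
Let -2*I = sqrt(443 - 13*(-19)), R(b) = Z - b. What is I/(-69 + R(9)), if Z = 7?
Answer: sqrt(690)/142 ≈ 0.18498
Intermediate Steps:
R(b) = 7 - b
I = -sqrt(690)/2 (I = -sqrt(443 - 13*(-19))/2 = -sqrt(443 + 247)/2 = -sqrt(690)/2 ≈ -13.134)
I/(-69 + R(9)) = (-sqrt(690)/2)/(-69 + (7 - 1*9)) = (-sqrt(690)/2)/(-69 + (7 - 9)) = (-sqrt(690)/2)/(-69 - 2) = -sqrt(690)/2/(-71) = -sqrt(690)/2*(-1/71) = sqrt(690)/142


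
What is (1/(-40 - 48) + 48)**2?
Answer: 17833729/7744 ≈ 2302.9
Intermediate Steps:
(1/(-40 - 48) + 48)**2 = (1/(-88) + 48)**2 = (-1/88 + 48)**2 = (4223/88)**2 = 17833729/7744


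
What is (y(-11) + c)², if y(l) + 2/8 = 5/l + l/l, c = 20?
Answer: 797449/1936 ≈ 411.91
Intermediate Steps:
y(l) = ¾ + 5/l (y(l) = -¼ + (5/l + l/l) = -¼ + (5/l + 1) = -¼ + (1 + 5/l) = ¾ + 5/l)
(y(-11) + c)² = ((¾ + 5/(-11)) + 20)² = ((¾ + 5*(-1/11)) + 20)² = ((¾ - 5/11) + 20)² = (13/44 + 20)² = (893/44)² = 797449/1936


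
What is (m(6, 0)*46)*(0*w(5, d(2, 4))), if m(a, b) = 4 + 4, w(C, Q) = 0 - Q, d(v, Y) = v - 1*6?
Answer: 0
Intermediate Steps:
d(v, Y) = -6 + v (d(v, Y) = v - 6 = -6 + v)
w(C, Q) = -Q
m(a, b) = 8
(m(6, 0)*46)*(0*w(5, d(2, 4))) = (8*46)*(0*(-(-6 + 2))) = 368*(0*(-1*(-4))) = 368*(0*4) = 368*0 = 0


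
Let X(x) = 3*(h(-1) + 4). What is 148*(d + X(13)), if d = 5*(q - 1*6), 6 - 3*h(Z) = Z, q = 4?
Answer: 1332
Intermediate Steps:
h(Z) = 2 - Z/3
X(x) = 19 (X(x) = 3*((2 - 1/3*(-1)) + 4) = 3*((2 + 1/3) + 4) = 3*(7/3 + 4) = 3*(19/3) = 19)
d = -10 (d = 5*(4 - 1*6) = 5*(4 - 6) = 5*(-2) = -10)
148*(d + X(13)) = 148*(-10 + 19) = 148*9 = 1332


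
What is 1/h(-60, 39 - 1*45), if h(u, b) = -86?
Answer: -1/86 ≈ -0.011628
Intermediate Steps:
1/h(-60, 39 - 1*45) = 1/(-86) = -1/86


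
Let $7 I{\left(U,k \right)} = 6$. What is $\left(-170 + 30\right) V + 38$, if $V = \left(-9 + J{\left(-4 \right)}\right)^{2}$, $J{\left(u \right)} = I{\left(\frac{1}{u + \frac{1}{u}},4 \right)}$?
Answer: $- \frac{64714}{7} \approx -9244.9$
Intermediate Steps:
$I{\left(U,k \right)} = \frac{6}{7}$ ($I{\left(U,k \right)} = \frac{1}{7} \cdot 6 = \frac{6}{7}$)
$J{\left(u \right)} = \frac{6}{7}$
$V = \frac{3249}{49}$ ($V = \left(-9 + \frac{6}{7}\right)^{2} = \left(- \frac{57}{7}\right)^{2} = \frac{3249}{49} \approx 66.306$)
$\left(-170 + 30\right) V + 38 = \left(-170 + 30\right) \frac{3249}{49} + 38 = \left(-140\right) \frac{3249}{49} + 38 = - \frac{64980}{7} + 38 = - \frac{64714}{7}$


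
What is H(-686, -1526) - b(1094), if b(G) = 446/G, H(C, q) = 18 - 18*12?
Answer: -108529/547 ≈ -198.41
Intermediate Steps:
H(C, q) = -198 (H(C, q) = 18 - 216 = -198)
H(-686, -1526) - b(1094) = -198 - 446/1094 = -198 - 1*223/547 = -198 - 223/547 = -108529/547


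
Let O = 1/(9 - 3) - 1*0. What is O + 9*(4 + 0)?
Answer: 217/6 ≈ 36.167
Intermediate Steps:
O = ⅙ (O = 1/6 + 0 = ⅙ + 0 = ⅙ ≈ 0.16667)
O + 9*(4 + 0) = ⅙ + 9*(4 + 0) = ⅙ + 9*4 = ⅙ + 36 = 217/6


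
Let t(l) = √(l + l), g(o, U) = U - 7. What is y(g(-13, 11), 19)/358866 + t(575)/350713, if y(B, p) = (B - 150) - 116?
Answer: -131/179433 + 5*√46/350713 ≈ -0.00063338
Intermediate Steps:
g(o, U) = -7 + U
y(B, p) = -266 + B (y(B, p) = (-150 + B) - 116 = -266 + B)
t(l) = √2*√l (t(l) = √(2*l) = √2*√l)
y(g(-13, 11), 19)/358866 + t(575)/350713 = (-266 + (-7 + 11))/358866 + (√2*√575)/350713 = (-266 + 4)*(1/358866) + (√2*(5*√23))*(1/350713) = -262*1/358866 + (5*√46)*(1/350713) = -131/179433 + 5*√46/350713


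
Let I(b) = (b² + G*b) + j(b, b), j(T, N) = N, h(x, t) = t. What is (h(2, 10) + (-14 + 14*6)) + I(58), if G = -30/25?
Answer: 17162/5 ≈ 3432.4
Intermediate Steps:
G = -6/5 (G = -30*1/25 = -6/5 ≈ -1.2000)
I(b) = b² - b/5 (I(b) = (b² - 6*b/5) + b = b² - b/5)
(h(2, 10) + (-14 + 14*6)) + I(58) = (10 + (-14 + 14*6)) + 58*(-⅕ + 58) = (10 + (-14 + 84)) + 58*(289/5) = (10 + 70) + 16762/5 = 80 + 16762/5 = 17162/5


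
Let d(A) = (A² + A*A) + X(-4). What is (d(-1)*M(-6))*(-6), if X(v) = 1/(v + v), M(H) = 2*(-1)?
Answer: 45/2 ≈ 22.500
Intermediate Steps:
M(H) = -2
X(v) = 1/(2*v)
d(A) = -⅛ + 2*A² (d(A) = (A² + A*A) + (½)/(-4) = (A² + A²) + (½)*(-¼) = 2*A² - ⅛ = -⅛ + 2*A²)
(d(-1)*M(-6))*(-6) = ((-⅛ + 2*(-1)²)*(-2))*(-6) = ((-⅛ + 2*1)*(-2))*(-6) = ((-⅛ + 2)*(-2))*(-6) = ((15/8)*(-2))*(-6) = -15/4*(-6) = 45/2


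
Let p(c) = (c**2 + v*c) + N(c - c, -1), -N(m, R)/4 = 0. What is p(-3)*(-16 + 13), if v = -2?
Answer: -45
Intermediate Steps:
N(m, R) = 0 (N(m, R) = -4*0 = 0)
p(c) = c**2 - 2*c (p(c) = (c**2 - 2*c) + 0 = c**2 - 2*c)
p(-3)*(-16 + 13) = (-3*(-2 - 3))*(-16 + 13) = -3*(-5)*(-3) = 15*(-3) = -45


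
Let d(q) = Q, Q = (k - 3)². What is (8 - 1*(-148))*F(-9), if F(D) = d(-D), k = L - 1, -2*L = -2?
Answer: 1404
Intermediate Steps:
L = 1 (L = -½*(-2) = 1)
k = 0 (k = 1 - 1 = 0)
Q = 9 (Q = (0 - 3)² = (-3)² = 9)
d(q) = 9
F(D) = 9
(8 - 1*(-148))*F(-9) = (8 - 1*(-148))*9 = (8 + 148)*9 = 156*9 = 1404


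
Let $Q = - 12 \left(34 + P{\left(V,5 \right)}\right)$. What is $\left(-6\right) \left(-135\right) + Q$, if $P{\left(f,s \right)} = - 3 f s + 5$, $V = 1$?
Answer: $522$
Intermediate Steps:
$P{\left(f,s \right)} = 5 - 3 f s$ ($P{\left(f,s \right)} = - 3 f s + 5 = 5 - 3 f s$)
$Q = -288$ ($Q = - 12 \left(34 + \left(5 - 3 \cdot 5\right)\right) = - 12 \left(34 + \left(5 - 15\right)\right) = - 12 \left(34 - 10\right) = \left(-12\right) 24 = -288$)
$\left(-6\right) \left(-135\right) + Q = \left(-6\right) \left(-135\right) - 288 = 810 - 288 = 522$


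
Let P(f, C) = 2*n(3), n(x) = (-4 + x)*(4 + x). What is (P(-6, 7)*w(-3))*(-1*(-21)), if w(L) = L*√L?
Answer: 882*I*√3 ≈ 1527.7*I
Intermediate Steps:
w(L) = L^(3/2)
P(f, C) = -14 (P(f, C) = 2*(-16 + 3²) = 2*(-16 + 9) = 2*(-7) = -14)
(P(-6, 7)*w(-3))*(-1*(-21)) = (-(-42)*I*√3)*(-1*(-21)) = -(-42)*I*√3*21 = (42*I*√3)*21 = 882*I*√3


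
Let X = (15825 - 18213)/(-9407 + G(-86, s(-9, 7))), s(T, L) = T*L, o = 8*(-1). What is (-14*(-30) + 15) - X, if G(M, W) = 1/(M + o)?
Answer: 128142731/294753 ≈ 434.75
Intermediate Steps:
o = -8
s(T, L) = L*T
G(M, W) = 1/(-8 + M) (G(M, W) = 1/(M - 8) = 1/(-8 + M))
X = 74824/294753 (X = (15825 - 18213)/(-9407 + 1/(-8 - 86)) = -2388/(-9407 + 1/(-94)) = -2388/(-9407 - 1/94) = -2388/(-884259/94) = -2388*(-94/884259) = 74824/294753 ≈ 0.25385)
(-14*(-30) + 15) - X = (-14*(-30) + 15) - 1*74824/294753 = (420 + 15) - 74824/294753 = 435 - 74824/294753 = 128142731/294753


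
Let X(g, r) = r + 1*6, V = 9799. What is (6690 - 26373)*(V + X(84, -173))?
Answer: -189586656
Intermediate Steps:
X(g, r) = 6 + r (X(g, r) = r + 6 = 6 + r)
(6690 - 26373)*(V + X(84, -173)) = (6690 - 26373)*(9799 + (6 - 173)) = -19683*(9799 - 167) = -19683*9632 = -189586656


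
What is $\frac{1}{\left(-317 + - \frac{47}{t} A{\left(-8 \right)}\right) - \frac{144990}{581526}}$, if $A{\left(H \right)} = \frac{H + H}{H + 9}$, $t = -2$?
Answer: $- \frac{10769}{7465602} \approx -0.0014425$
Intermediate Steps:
$A{\left(H \right)} = \frac{2 H}{9 + H}$
$\frac{1}{\left(-317 + - \frac{47}{t} A{\left(-8 \right)}\right) - \frac{144990}{581526}} = \frac{1}{\left(-317 + - \frac{47}{-2} \cdot 2 \left(-8\right) \frac{1}{9 - 8}\right) - \frac{144990}{581526}} = \frac{1}{\left(-317 + \left(-47\right) \left(- \frac{1}{2}\right) 2 \left(-8\right) 1^{-1}\right) - \frac{2685}{10769}} = \frac{1}{\left(-317 + \frac{47 \cdot 2 \left(-8\right) 1}{2}\right) - \frac{2685}{10769}} = \frac{1}{\left(-317 + \frac{47}{2} \left(-16\right)\right) - \frac{2685}{10769}} = \frac{1}{\left(-317 - 376\right) - \frac{2685}{10769}} = \frac{1}{-693 - \frac{2685}{10769}} = \frac{1}{- \frac{7465602}{10769}} = - \frac{10769}{7465602}$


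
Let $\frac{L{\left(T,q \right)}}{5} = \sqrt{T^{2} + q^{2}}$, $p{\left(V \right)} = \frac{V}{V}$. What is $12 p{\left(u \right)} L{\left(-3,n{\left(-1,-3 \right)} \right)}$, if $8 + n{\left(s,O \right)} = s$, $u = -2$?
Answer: $180 \sqrt{10} \approx 569.21$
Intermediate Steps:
$n{\left(s,O \right)} = -8 + s$
$p{\left(V \right)} = 1$
$L{\left(T,q \right)} = 5 \sqrt{T^{2} + q^{2}}$
$12 p{\left(u \right)} L{\left(-3,n{\left(-1,-3 \right)} \right)} = 12 \cdot 1 \cdot 5 \sqrt{\left(-3\right)^{2} + \left(-8 - 1\right)^{2}} = 12 \cdot 5 \sqrt{9 + \left(-9\right)^{2}} = 12 \cdot 5 \sqrt{9 + 81} = 12 \cdot 5 \sqrt{90} = 12 \cdot 5 \cdot 3 \sqrt{10} = 12 \cdot 15 \sqrt{10} = 180 \sqrt{10}$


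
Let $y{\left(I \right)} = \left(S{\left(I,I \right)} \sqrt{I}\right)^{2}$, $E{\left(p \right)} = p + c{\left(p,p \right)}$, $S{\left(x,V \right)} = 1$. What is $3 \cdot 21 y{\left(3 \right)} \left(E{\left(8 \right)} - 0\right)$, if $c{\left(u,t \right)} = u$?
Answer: $3024$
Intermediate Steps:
$E{\left(p \right)} = 2 p$ ($E{\left(p \right)} = p + p = 2 p$)
$y{\left(I \right)} = I$ ($y{\left(I \right)} = \left(1 \sqrt{I}\right)^{2} = \left(\sqrt{I}\right)^{2} = I$)
$3 \cdot 21 y{\left(3 \right)} \left(E{\left(8 \right)} - 0\right) = 3 \cdot 21 \cdot 3 \left(2 \cdot 8 - 0\right) = 63 \cdot 3 \left(16 + 0\right) = 189 \cdot 16 = 3024$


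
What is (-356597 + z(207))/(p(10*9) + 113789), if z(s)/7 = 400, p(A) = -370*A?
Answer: -353797/80489 ≈ -4.3956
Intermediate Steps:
z(s) = 2800 (z(s) = 7*400 = 2800)
(-356597 + z(207))/(p(10*9) + 113789) = (-356597 + 2800)/(-3700*9 + 113789) = -353797/(-370*90 + 113789) = -353797/(-33300 + 113789) = -353797/80489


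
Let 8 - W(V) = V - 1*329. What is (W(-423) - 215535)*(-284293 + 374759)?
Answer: -19429835150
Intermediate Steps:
W(V) = 337 - V (W(V) = 8 - (V - 1*329) = 8 - (V - 329) = 8 - (-329 + V) = 8 + (329 - V) = 337 - V)
(W(-423) - 215535)*(-284293 + 374759) = ((337 - 1*(-423)) - 215535)*(-284293 + 374759) = ((337 + 423) - 215535)*90466 = (760 - 215535)*90466 = -214775*90466 = -19429835150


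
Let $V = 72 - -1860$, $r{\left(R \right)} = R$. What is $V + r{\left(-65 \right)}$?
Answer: $1867$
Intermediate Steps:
$V = 1932$ ($V = 72 + 1860 = 1932$)
$V + r{\left(-65 \right)} = 1932 - 65 = 1867$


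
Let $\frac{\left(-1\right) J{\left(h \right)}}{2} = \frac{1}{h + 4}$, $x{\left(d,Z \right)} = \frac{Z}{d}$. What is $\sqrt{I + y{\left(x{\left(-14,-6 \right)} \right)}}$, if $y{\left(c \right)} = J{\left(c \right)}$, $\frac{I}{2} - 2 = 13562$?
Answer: $\frac{\sqrt{26069574}}{31} \approx 164.7$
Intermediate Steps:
$I = 27128$ ($I = 4 + 2 \cdot 13562 = 4 + 27124 = 27128$)
$J{\left(h \right)} = - \frac{2}{4 + h}$ ($J{\left(h \right)} = - \frac{2}{h + 4} = - \frac{2}{4 + h}$)
$y{\left(c \right)} = - \frac{2}{4 + c}$
$\sqrt{I + y{\left(x{\left(-14,-6 \right)} \right)}} = \sqrt{27128 - \frac{2}{4 - \frac{6}{-14}}} = \sqrt{27128 - \frac{2}{4 - - \frac{3}{7}}} = \sqrt{27128 - \frac{2}{4 + \frac{3}{7}}} = \sqrt{27128 - \frac{2}{\frac{31}{7}}} = \sqrt{27128 - \frac{14}{31}} = \sqrt{\frac{840954}{31}} = \frac{\sqrt{26069574}}{31}$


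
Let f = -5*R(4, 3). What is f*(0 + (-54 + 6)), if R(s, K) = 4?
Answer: 960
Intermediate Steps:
f = -20 (f = -5*4 = -20)
f*(0 + (-54 + 6)) = -20*(0 + (-54 + 6)) = -20*(0 - 48) = -20*(-48) = 960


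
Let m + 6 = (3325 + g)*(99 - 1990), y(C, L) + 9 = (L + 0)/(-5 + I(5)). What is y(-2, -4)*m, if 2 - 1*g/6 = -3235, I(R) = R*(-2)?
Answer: 5634910373/15 ≈ 3.7566e+8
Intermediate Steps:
I(R) = -2*R
y(C, L) = -9 - L/15 (y(C, L) = -9 + (L + 0)/(-5 - 2*5) = -9 + L/(-5 - 10) = -9 + L/(-15) = -9 + L*(-1/15) = -9 - L/15)
g = 19422 (g = 12 - 6*(-3235) = 12 + 19410 = 19422)
m = -43014583 (m = -6 + (3325 + 19422)*(99 - 1990) = -6 + 22747*(-1891) = -6 - 43014577 = -43014583)
y(-2, -4)*m = (-9 - 1/15*(-4))*(-43014583) = (-9 + 4/15)*(-43014583) = -131/15*(-43014583) = 5634910373/15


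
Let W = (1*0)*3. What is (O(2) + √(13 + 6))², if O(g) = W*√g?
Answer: 19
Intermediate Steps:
W = 0 (W = 0*3 = 0)
O(g) = 0 (O(g) = 0*√g = 0)
(O(2) + √(13 + 6))² = (0 + √(13 + 6))² = (0 + √19)² = (√19)² = 19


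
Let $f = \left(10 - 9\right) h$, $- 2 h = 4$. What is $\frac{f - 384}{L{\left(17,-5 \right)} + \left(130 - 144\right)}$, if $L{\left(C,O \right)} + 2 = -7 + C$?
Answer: $\frac{193}{3} \approx 64.333$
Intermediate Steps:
$h = -2$ ($h = \left(- \frac{1}{2}\right) 4 = -2$)
$L{\left(C,O \right)} = -9 + C$ ($L{\left(C,O \right)} = -2 + \left(-7 + C\right) = -9 + C$)
$f = -2$ ($f = \left(10 - 9\right) \left(-2\right) = 1 \left(-2\right) = -2$)
$\frac{f - 384}{L{\left(17,-5 \right)} + \left(130 - 144\right)} = \frac{-2 - 384}{\left(-9 + 17\right) + \left(130 - 144\right)} = - \frac{386}{8 - 14} = - \frac{386}{-6} = \left(-386\right) \left(- \frac{1}{6}\right) = \frac{193}{3}$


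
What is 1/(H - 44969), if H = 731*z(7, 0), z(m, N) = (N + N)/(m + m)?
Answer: -1/44969 ≈ -2.2238e-5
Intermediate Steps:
z(m, N) = N/m (z(m, N) = (2*N)/((2*m)) = (2*N)*(1/(2*m)) = N/m)
H = 0 (H = 731*(0/7) = 731*(0*(⅐)) = 731*0 = 0)
1/(H - 44969) = 1/(0 - 44969) = 1/(-44969) = -1/44969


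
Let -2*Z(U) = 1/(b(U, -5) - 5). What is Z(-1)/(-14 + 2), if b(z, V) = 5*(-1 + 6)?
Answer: 1/480 ≈ 0.0020833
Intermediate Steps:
b(z, V) = 25 (b(z, V) = 5*5 = 25)
Z(U) = -1/40 (Z(U) = -1/(2*(25 - 5)) = -1/2/20 = -1/2*1/20 = -1/40)
Z(-1)/(-14 + 2) = -1/40/(-14 + 2) = -1/40/(-12) = -1/12*(-1/40) = 1/480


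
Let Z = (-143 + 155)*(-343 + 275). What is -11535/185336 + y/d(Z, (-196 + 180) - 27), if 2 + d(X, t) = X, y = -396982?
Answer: 36782810161/75802424 ≈ 485.25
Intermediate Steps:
Z = -816 (Z = 12*(-68) = -816)
d(X, t) = -2 + X
-11535/185336 + y/d(Z, (-196 + 180) - 27) = -11535/185336 - 396982/(-2 - 816) = -11535*1/185336 - 396982/(-818) = -11535/185336 - 396982*(-1/818) = -11535/185336 + 198491/409 = 36782810161/75802424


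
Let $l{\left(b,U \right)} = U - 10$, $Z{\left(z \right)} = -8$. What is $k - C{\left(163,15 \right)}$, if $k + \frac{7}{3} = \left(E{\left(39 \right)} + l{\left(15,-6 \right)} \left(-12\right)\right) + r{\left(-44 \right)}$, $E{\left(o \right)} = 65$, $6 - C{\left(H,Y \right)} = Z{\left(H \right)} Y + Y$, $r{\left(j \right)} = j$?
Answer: $\frac{299}{3} \approx 99.667$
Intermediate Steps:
$l{\left(b,U \right)} = -10 + U$
$C{\left(H,Y \right)} = 6 + 7 Y$ ($C{\left(H,Y \right)} = 6 - \left(- 8 Y + Y\right) = 6 - - 7 Y = 6 + 7 Y$)
$k = \frac{632}{3}$ ($k = - \frac{7}{3} - \left(-21 - \left(-10 - 6\right) \left(-12\right)\right) = - \frac{7}{3} + \left(\left(65 - -192\right) - 44\right) = - \frac{7}{3} + \left(\left(65 + 192\right) - 44\right) = - \frac{7}{3} + \left(257 - 44\right) = - \frac{7}{3} + 213 = \frac{632}{3} \approx 210.67$)
$k - C{\left(163,15 \right)} = \frac{632}{3} - \left(6 + 7 \cdot 15\right) = \frac{632}{3} - \left(6 + 105\right) = \frac{632}{3} - 111 = \frac{299}{3}$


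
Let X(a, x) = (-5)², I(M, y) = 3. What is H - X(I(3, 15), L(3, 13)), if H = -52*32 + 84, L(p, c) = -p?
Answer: -1605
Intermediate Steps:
X(a, x) = 25
H = -1580 (H = -1664 + 84 = -1580)
H - X(I(3, 15), L(3, 13)) = -1580 - 1*25 = -1580 - 25 = -1605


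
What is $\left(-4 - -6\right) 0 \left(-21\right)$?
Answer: $0$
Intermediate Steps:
$\left(-4 - -6\right) 0 \left(-21\right) = \left(-4 + 6\right) 0 \left(-21\right) = 2 \cdot 0 \left(-21\right) = 0 \left(-21\right) = 0$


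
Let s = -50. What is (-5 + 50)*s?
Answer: -2250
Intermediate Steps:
(-5 + 50)*s = (-5 + 50)*(-50) = 45*(-50) = -2250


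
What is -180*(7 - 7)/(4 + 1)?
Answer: 0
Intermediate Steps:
-180*(7 - 7)/(4 + 1) = -0/5 = -180*0 = 0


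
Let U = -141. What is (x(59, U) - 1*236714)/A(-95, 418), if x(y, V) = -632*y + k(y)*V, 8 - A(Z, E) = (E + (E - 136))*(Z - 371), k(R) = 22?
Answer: -5773/6796 ≈ -0.84947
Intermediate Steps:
A(Z, E) = 8 - (-371 + Z)*(-136 + 2*E) (A(Z, E) = 8 - (E + (E - 136))*(Z - 371) = 8 - (E + (-136 + E))*(-371 + Z) = 8 - (-136 + 2*E)*(-371 + Z) = 8 - (-371 + Z)*(-136 + 2*E))
x(y, V) = -632*y + 22*V
(x(59, U) - 1*236714)/A(-95, 418) = ((-632*59 + 22*(-141)) - 1*236714)/(-50448 + 136*(-95) + 742*418 - 2*418*(-95)) = ((-37288 - 3102) - 236714)/(-50448 - 12920 + 310156 + 79420) = (-40390 - 236714)/326208 = -277104*1/326208 = -5773/6796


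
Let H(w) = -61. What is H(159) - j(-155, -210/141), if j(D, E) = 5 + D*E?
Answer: -13952/47 ≈ -296.85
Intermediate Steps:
H(159) - j(-155, -210/141) = -61 - (5 - (-32550)/141) = -61 - (5 - 155*(-70/47)) = -61 - (5 + 10850/47) = -61 - 1*11085/47 = -61 - 11085/47 = -13952/47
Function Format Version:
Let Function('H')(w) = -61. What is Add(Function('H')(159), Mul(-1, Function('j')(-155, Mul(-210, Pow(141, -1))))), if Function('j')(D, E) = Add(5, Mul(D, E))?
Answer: Rational(-13952, 47) ≈ -296.85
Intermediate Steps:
Add(Function('H')(159), Mul(-1, Function('j')(-155, Mul(-210, Pow(141, -1))))) = Add(-61, Mul(-1, Add(5, Mul(-155, Mul(-210, Pow(141, -1)))))) = Add(-61, Mul(-1, Add(5, Mul(-155, Mul(-210, Rational(1, 141)))))) = Add(-61, Mul(-1, Add(5, Mul(-155, Rational(-70, 47))))) = Add(-61, Mul(-1, Add(5, Rational(10850, 47)))) = Add(-61, Mul(-1, Rational(11085, 47))) = Add(-61, Rational(-11085, 47)) = Rational(-13952, 47)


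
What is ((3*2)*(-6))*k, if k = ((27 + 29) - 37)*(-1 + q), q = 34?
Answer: -22572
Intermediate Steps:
k = 627 (k = ((27 + 29) - 37)*(-1 + 34) = (56 - 37)*33 = 19*33 = 627)
((3*2)*(-6))*k = ((3*2)*(-6))*627 = (6*(-6))*627 = -36*627 = -22572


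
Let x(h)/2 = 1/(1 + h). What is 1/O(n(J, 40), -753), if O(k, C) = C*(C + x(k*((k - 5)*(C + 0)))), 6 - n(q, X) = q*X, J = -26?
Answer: 819931157/464908345400919 ≈ 1.7636e-6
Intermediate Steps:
n(q, X) = 6 - X*q (n(q, X) = 6 - q*X = 6 - X*q)
x(h) = 2/(1 + h)
O(k, C) = C*(C + 2/(1 + C*k*(-5 + k))) (O(k, C) = C*(C + 2/(1 + k*((k - 5)*(C + 0)))) = C*(C + 2/(1 + k*((-5 + k)*C))) = C*(C + 2/(1 + k*(C*(-5 + k)))) = C*(C + 2/(1 + C*k*(-5 + k))))
1/O(n(J, 40), -753) = 1/(-753*(-753 + 2/(1 - 753*(6 - 1*40*(-26))*(-5 + (6 - 1*40*(-26)))))) = 1/(-753*(-753 + 2/(1 - 753*(6 + 1040)*(-5 + (6 + 1040))))) = 1/(-753*(-753 + 2/(1 - 753*1046*(-5 + 1046)))) = 1/(-753*(-753 + 2/(1 - 753*1046*1041))) = 1/(-753*(-753 + 2/(1 - 819931158))) = 1/(-753*(-753 + 2/(-819931157))) = 1/(-753*(-753 + 2*(-1/819931157))) = 1/(-753*(-753 - 2/819931157)) = 1/(-753*(-617408161223/819931157)) = 1/(464908345400919/819931157) = 819931157/464908345400919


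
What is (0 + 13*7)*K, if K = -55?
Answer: -5005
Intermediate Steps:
(0 + 13*7)*K = (0 + 13*7)*(-55) = (0 + 91)*(-55) = 91*(-55) = -5005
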